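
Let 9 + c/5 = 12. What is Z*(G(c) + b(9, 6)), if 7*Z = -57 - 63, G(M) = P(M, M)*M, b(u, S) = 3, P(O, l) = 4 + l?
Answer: -34560/7 ≈ -4937.1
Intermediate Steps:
c = 15 (c = -45 + 5*12 = -45 + 60 = 15)
G(M) = M*(4 + M) (G(M) = (4 + M)*M = M*(4 + M))
Z = -120/7 (Z = (-57 - 63)/7 = (1/7)*(-120) = -120/7 ≈ -17.143)
Z*(G(c) + b(9, 6)) = -120*(15*(4 + 15) + 3)/7 = -120*(15*19 + 3)/7 = -120*(285 + 3)/7 = -120/7*288 = -34560/7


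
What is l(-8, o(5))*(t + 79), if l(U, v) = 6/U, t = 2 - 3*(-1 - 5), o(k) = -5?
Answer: -297/4 ≈ -74.250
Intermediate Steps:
t = 20 (t = 2 - 3*(-6) = 2 + 18 = 20)
l(-8, o(5))*(t + 79) = (6/(-8))*(20 + 79) = (6*(-⅛))*99 = -¾*99 = -297/4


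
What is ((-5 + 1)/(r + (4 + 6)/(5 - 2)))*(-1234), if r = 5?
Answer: 14808/25 ≈ 592.32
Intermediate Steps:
((-5 + 1)/(r + (4 + 6)/(5 - 2)))*(-1234) = ((-5 + 1)/(5 + (4 + 6)/(5 - 2)))*(-1234) = -4/(5 + 10/3)*(-1234) = -4/25/3*(-1234) = -4*3/25*(-1234) = -12/25*(-1234) = 14808/25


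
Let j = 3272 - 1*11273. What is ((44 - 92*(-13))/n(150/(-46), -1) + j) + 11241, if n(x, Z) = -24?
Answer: 9565/3 ≈ 3188.3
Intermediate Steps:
j = -8001 (j = 3272 - 11273 = -8001)
((44 - 92*(-13))/n(150/(-46), -1) + j) + 11241 = ((44 - 92*(-13))/(-24) - 8001) + 11241 = ((44 + 1196)*(-1/24) - 8001) + 11241 = (1240*(-1/24) - 8001) + 11241 = (-155/3 - 8001) + 11241 = -24158/3 + 11241 = 9565/3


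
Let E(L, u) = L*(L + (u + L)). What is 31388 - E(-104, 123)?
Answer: 22548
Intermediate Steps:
E(L, u) = L*(u + 2*L) (E(L, u) = L*(L + (L + u)) = L*(u + 2*L))
31388 - E(-104, 123) = 31388 - (-104)*(123 + 2*(-104)) = 31388 - (-104)*(123 - 208) = 31388 - (-104)*(-85) = 31388 - 1*8840 = 31388 - 8840 = 22548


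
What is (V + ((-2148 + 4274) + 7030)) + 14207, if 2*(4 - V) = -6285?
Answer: 53019/2 ≈ 26510.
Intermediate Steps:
V = 6293/2 (V = 4 - ½*(-6285) = 4 + 6285/2 = 6293/2 ≈ 3146.5)
(V + ((-2148 + 4274) + 7030)) + 14207 = (6293/2 + ((-2148 + 4274) + 7030)) + 14207 = (6293/2 + (2126 + 7030)) + 14207 = (6293/2 + 9156) + 14207 = 24605/2 + 14207 = 53019/2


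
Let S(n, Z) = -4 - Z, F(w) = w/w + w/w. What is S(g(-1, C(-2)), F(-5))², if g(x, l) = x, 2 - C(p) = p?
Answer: 36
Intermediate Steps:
C(p) = 2 - p
F(w) = 2 (F(w) = 1 + 1 = 2)
S(g(-1, C(-2)), F(-5))² = (-4 - 1*2)² = (-4 - 2)² = (-6)² = 36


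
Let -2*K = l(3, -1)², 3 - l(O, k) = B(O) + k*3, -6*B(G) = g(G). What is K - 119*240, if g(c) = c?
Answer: -228649/8 ≈ -28581.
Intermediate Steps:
B(G) = -G/6
l(O, k) = 3 - 3*k + O/6 (l(O, k) = 3 - (-O/6 + k*3) = 3 - (-O/6 + 3*k) = 3 - (3*k - O/6) = 3 + (-3*k + O/6) = 3 - 3*k + O/6)
K = -169/8 (K = -(3 - 3*(-1) + (⅙)*3)²/2 = -(3 + 3 + ½)²/2 = -(13/2)²/2 = -½*169/4 = -169/8 ≈ -21.125)
K - 119*240 = -169/8 - 119*240 = -169/8 - 28560 = -228649/8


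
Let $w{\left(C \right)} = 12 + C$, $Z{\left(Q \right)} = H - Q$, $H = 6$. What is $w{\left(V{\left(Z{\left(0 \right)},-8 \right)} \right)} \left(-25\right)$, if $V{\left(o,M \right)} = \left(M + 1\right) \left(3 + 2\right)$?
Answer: $575$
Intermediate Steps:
$Z{\left(Q \right)} = 6 - Q$
$V{\left(o,M \right)} = 5 + 5 M$ ($V{\left(o,M \right)} = \left(1 + M\right) 5 = 5 + 5 M$)
$w{\left(V{\left(Z{\left(0 \right)},-8 \right)} \right)} \left(-25\right) = \left(12 + \left(5 + 5 \left(-8\right)\right)\right) \left(-25\right) = \left(12 + \left(5 - 40\right)\right) \left(-25\right) = \left(12 - 35\right) \left(-25\right) = \left(-23\right) \left(-25\right) = 575$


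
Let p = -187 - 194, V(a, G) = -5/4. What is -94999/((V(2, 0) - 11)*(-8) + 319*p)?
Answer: 94999/121441 ≈ 0.78226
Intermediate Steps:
V(a, G) = -5/4 (V(a, G) = -5*1/4 = -5/4)
p = -381
-94999/((V(2, 0) - 11)*(-8) + 319*p) = -94999/((-5/4 - 11)*(-8) + 319*(-381)) = -94999/(-49/4*(-8) - 121539) = -94999/(98 - 121539) = -94999/(-121441) = -94999*(-1/121441) = 94999/121441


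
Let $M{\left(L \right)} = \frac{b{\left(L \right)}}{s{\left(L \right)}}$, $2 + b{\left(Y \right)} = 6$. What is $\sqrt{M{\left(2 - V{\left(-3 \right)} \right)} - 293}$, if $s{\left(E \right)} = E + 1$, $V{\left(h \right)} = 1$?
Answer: $i \sqrt{291} \approx 17.059 i$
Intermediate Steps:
$s{\left(E \right)} = 1 + E$
$b{\left(Y \right)} = 4$ ($b{\left(Y \right)} = -2 + 6 = 4$)
$M{\left(L \right)} = \frac{4}{1 + L}$
$\sqrt{M{\left(2 - V{\left(-3 \right)} \right)} - 293} = \sqrt{\frac{4}{1 + \left(2 - 1\right)} - 293} = \sqrt{\frac{4}{1 + 1} - 293} = \sqrt{\frac{4}{2} - 293} = \sqrt{4 \cdot \frac{1}{2} - 293} = \sqrt{2 - 293} = \sqrt{-291} = i \sqrt{291}$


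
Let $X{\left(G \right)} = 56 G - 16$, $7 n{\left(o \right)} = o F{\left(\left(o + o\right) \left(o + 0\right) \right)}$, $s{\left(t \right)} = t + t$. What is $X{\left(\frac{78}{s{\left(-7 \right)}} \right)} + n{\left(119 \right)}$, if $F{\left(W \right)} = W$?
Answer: $481146$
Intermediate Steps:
$s{\left(t \right)} = 2 t$
$n{\left(o \right)} = \frac{2 o^{3}}{7}$ ($n{\left(o \right)} = \frac{o \left(o + o\right) \left(o + 0\right)}{7} = \frac{o 2 o o}{7} = \frac{o 2 o^{2}}{7} = \frac{2 o^{3}}{7}$)
$X{\left(G \right)} = -16 + 56 G$
$X{\left(\frac{78}{s{\left(-7 \right)}} \right)} + n{\left(119 \right)} = \left(-16 + 56 \frac{78}{2 \left(-7\right)}\right) + \frac{2 \cdot 119^{3}}{7} = \left(-16 + 56 \frac{78}{-14}\right) + \frac{2}{7} \cdot 1685159 = \left(-16 + 56 \cdot 78 \left(- \frac{1}{14}\right)\right) + 481474 = \left(-16 + 56 \left(- \frac{39}{7}\right)\right) + 481474 = \left(-16 - 312\right) + 481474 = -328 + 481474 = 481146$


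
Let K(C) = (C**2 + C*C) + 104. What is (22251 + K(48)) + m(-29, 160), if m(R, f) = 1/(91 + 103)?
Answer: 5230823/194 ≈ 26963.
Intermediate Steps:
m(R, f) = 1/194
K(C) = 104 + 2*C**2 (K(C) = (C**2 + C**2) + 104 = 2*C**2 + 104 = 104 + 2*C**2)
(22251 + K(48)) + m(-29, 160) = (22251 + (104 + 2*48**2)) + 1/194 = (22251 + (104 + 2*2304)) + 1/194 = (22251 + (104 + 4608)) + 1/194 = (22251 + 4712) + 1/194 = 26963 + 1/194 = 5230823/194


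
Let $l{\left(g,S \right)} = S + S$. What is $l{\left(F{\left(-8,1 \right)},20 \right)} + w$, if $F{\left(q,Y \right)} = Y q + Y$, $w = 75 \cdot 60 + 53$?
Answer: $4593$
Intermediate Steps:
$w = 4553$ ($w = 4500 + 53 = 4553$)
$F{\left(q,Y \right)} = Y + Y q$
$l{\left(g,S \right)} = 2 S$
$l{\left(F{\left(-8,1 \right)},20 \right)} + w = 2 \cdot 20 + 4553 = 40 + 4553 = 4593$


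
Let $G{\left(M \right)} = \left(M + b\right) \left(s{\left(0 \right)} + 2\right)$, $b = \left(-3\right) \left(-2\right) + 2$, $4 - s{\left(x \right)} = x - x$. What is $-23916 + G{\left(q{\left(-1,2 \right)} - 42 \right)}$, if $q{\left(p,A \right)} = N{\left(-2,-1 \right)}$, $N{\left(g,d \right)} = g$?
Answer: $-24132$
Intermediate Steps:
$q{\left(p,A \right)} = -2$
$s{\left(x \right)} = 4$ ($s{\left(x \right)} = 4 - \left(x - x\right) = 4 - 0 = 4 + 0 = 4$)
$b = 8$ ($b = 6 + 2 = 8$)
$G{\left(M \right)} = 48 + 6 M$ ($G{\left(M \right)} = \left(M + 8\right) \left(4 + 2\right) = \left(8 + M\right) 6 = 48 + 6 M$)
$-23916 + G{\left(q{\left(-1,2 \right)} - 42 \right)} = -23916 + \left(48 + 6 \left(-2 - 42\right)\right) = -23916 + \left(48 + 6 \left(-44\right)\right) = -23916 + \left(48 - 264\right) = -23916 - 216 = -24132$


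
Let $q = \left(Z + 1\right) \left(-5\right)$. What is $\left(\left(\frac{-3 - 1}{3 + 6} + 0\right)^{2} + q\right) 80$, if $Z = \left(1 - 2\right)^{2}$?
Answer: $- \frac{63520}{81} \approx -784.2$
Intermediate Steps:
$Z = 1$ ($Z = \left(-1\right)^{2} = 1$)
$q = -10$ ($q = \left(1 + 1\right) \left(-5\right) = 2 \left(-5\right) = -10$)
$\left(\left(\frac{-3 - 1}{3 + 6} + 0\right)^{2} + q\right) 80 = \left(\left(\frac{-3 - 1}{3 + 6} + 0\right)^{2} - 10\right) 80 = \left(\left(- \frac{4}{9} + 0\right)^{2} - 10\right) 80 = \left(\left(- \frac{4}{9}\right)^{2} - 10\right) 80 = \left(\frac{16}{81} - 10\right) 80 = \left(- \frac{794}{81}\right) 80 = - \frac{63520}{81}$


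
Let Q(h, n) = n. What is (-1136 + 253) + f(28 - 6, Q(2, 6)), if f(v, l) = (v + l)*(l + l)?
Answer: -547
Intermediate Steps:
f(v, l) = 2*l*(l + v) (f(v, l) = (l + v)*(2*l) = 2*l*(l + v))
(-1136 + 253) + f(28 - 6, Q(2, 6)) = (-1136 + 253) + 2*6*(6 + (28 - 6)) = -883 + 2*6*(6 + 22) = -883 + 2*6*28 = -883 + 336 = -547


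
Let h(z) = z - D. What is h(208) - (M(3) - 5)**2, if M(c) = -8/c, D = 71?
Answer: 704/9 ≈ 78.222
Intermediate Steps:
h(z) = -71 + z (h(z) = z - 1*71 = z - 71 = -71 + z)
h(208) - (M(3) - 5)**2 = (-71 + 208) - (-8/3 - 5)**2 = 137 - (-8*1/3 - 5)**2 = 137 - (-8/3 - 5)**2 = 137 - (-23/3)**2 = 137 - 1*529/9 = 137 - 529/9 = 704/9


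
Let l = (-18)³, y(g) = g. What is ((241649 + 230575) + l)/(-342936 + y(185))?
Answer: -466392/342751 ≈ -1.3607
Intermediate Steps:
l = -5832
((241649 + 230575) + l)/(-342936 + y(185)) = ((241649 + 230575) - 5832)/(-342936 + 185) = (472224 - 5832)/(-342751) = 466392*(-1/342751) = -466392/342751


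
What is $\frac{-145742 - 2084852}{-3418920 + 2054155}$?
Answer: $\frac{2230594}{1364765} \approx 1.6344$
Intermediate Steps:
$\frac{-145742 - 2084852}{-3418920 + 2054155} = - \frac{2230594}{-1364765} = \left(-2230594\right) \left(- \frac{1}{1364765}\right) = \frac{2230594}{1364765}$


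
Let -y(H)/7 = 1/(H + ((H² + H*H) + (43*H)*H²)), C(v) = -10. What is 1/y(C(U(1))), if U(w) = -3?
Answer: 42810/7 ≈ 6115.7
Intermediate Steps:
y(H) = -7/(H + 2*H² + 43*H³) (y(H) = -7/(H + ((H² + H*H) + (43*H)*H²)) = -7/(H + ((H² + H²) + 43*H³)) = -7/(H + (2*H² + 43*H³)) = -7/(H + 2*H² + 43*H³))
1/y(C(U(1))) = 1/(-7/(-10*(1 + 2*(-10) + 43*(-10)²))) = 1/(-7*(-⅒)/(1 - 20 + 43*100)) = 1/(-7*(-⅒)/(1 - 20 + 4300)) = 1/(-7*(-⅒)/4281) = 1/(-7*(-⅒)*1/4281) = 1/(7/42810) = 42810/7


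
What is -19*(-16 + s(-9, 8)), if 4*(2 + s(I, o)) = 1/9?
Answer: 12293/36 ≈ 341.47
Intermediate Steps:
s(I, o) = -71/36 (s(I, o) = -2 + (¼)/9 = -2 + (¼)*(⅑) = -2 + 1/36 = -71/36)
-19*(-16 + s(-9, 8)) = -19*(-16 - 71/36) = -19*(-647/36) = 12293/36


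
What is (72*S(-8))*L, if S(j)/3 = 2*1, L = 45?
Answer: 19440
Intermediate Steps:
S(j) = 6 (S(j) = 3*(2*1) = 3*2 = 6)
(72*S(-8))*L = (72*6)*45 = 432*45 = 19440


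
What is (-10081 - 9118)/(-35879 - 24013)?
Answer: 19199/59892 ≈ 0.32056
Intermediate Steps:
(-10081 - 9118)/(-35879 - 24013) = -19199/(-59892) = -19199*(-1/59892) = 19199/59892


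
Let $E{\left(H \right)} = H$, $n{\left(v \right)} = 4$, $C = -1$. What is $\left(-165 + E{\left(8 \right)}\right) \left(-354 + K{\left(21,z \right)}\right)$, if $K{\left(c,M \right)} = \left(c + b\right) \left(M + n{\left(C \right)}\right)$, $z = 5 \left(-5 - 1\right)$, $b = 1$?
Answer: $145382$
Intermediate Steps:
$z = -30$ ($z = 5 \left(-6\right) = -30$)
$K{\left(c,M \right)} = \left(1 + c\right) \left(4 + M\right)$ ($K{\left(c,M \right)} = \left(c + 1\right) \left(M + 4\right) = \left(1 + c\right) \left(4 + M\right)$)
$\left(-165 + E{\left(8 \right)}\right) \left(-354 + K{\left(21,z \right)}\right) = \left(-165 + 8\right) \left(-354 + \left(4 - 30 + 4 \cdot 21 - 630\right)\right) = - 157 \left(-354 + \left(4 - 30 + 84 - 630\right)\right) = - 157 \left(-354 - 572\right) = \left(-157\right) \left(-926\right) = 145382$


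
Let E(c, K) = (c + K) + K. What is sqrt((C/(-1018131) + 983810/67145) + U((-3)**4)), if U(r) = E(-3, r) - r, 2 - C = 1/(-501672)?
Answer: sqrt(121084007049363571189378815383074)/1143183498010788 ≈ 9.6256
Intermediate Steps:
E(c, K) = c + 2*K (E(c, K) = (K + c) + K = c + 2*K)
C = 1003345/501672 (C = 2 - 1/(-501672) = 2 - 1*(-1/501672) = 2 + 1/501672 = 1003345/501672 ≈ 2.0000)
U(r) = -3 + r (U(r) = (-3 + 2*r) - r = -3 + r)
sqrt((C/(-1018131) + 983810/67145) + U((-3)**4)) = sqrt(((1003345/501672)/(-1018131) + 983810/67145) + (-3 + (-3)**4)) = sqrt(((1003345/501672)*(-1/1018131) + 983810*(1/67145)) + (-3 + 81)) = sqrt((-1003345/510767815032 + 196762/13429) + 78) = sqrt(100499683347406379/6859100988064728 + 78) = sqrt(635509560416455163/6859100988064728) = sqrt(121084007049363571189378815383074)/1143183498010788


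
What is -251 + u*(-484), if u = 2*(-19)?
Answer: 18141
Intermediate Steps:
u = -38
-251 + u*(-484) = -251 - 38*(-484) = -251 + 18392 = 18141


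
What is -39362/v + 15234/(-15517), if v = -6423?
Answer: 512932172/99665691 ≈ 5.1465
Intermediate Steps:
-39362/v + 15234/(-15517) = -39362/(-6423) + 15234/(-15517) = -39362*(-1/6423) + 15234*(-1/15517) = 39362/6423 - 15234/15517 = 512932172/99665691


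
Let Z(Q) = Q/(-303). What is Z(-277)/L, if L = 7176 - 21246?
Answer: -277/4263210 ≈ -6.4975e-5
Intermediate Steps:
Z(Q) = -Q/303 (Z(Q) = Q*(-1/303) = -Q/303)
L = -14070
Z(-277)/L = -1/303*(-277)/(-14070) = (277/303)*(-1/14070) = -277/4263210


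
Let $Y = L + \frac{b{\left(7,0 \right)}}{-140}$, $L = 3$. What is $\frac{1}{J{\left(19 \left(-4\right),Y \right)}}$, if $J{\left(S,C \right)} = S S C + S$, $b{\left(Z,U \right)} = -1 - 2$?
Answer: $\frac{35}{608152} \approx 5.7551 \cdot 10^{-5}$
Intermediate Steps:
$b{\left(Z,U \right)} = -3$ ($b{\left(Z,U \right)} = -1 - 2 = -3$)
$Y = \frac{423}{140}$ ($Y = 3 - \frac{3}{-140} = 3 - - \frac{3}{140} = 3 + \frac{3}{140} = \frac{423}{140} \approx 3.0214$)
$J{\left(S,C \right)} = S + C S^{2}$ ($J{\left(S,C \right)} = S^{2} C + S = C S^{2} + S = S + C S^{2}$)
$\frac{1}{J{\left(19 \left(-4\right),Y \right)}} = \frac{1}{19 \left(-4\right) \left(1 + \frac{423 \cdot 19 \left(-4\right)}{140}\right)} = \frac{1}{\left(-76\right) \left(1 + \frac{423}{140} \left(-76\right)\right)} = \frac{1}{\left(-76\right) \left(1 - \frac{8037}{35}\right)} = \frac{1}{\left(-76\right) \left(- \frac{8002}{35}\right)} = \frac{1}{\frac{608152}{35}} = \frac{35}{608152}$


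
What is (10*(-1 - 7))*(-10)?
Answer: 800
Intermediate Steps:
(10*(-1 - 7))*(-10) = (10*(-8))*(-10) = -80*(-10) = 800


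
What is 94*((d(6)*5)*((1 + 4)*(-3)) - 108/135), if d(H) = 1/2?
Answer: -18001/5 ≈ -3600.2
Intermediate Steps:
d(H) = ½ (d(H) = 1*(½) = ½)
94*((d(6)*5)*((1 + 4)*(-3)) - 108/135) = 94*(((½)*5)*((1 + 4)*(-3)) - 108/135) = 94*(5*(5*(-3))/2 - 108*1/135) = 94*((5/2)*(-15) - ⅘) = 94*(-75/2 - ⅘) = 94*(-383/10) = -18001/5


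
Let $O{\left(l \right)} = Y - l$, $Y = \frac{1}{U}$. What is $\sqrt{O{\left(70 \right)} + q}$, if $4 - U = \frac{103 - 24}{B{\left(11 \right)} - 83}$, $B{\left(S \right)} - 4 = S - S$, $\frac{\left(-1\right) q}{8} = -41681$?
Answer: $\frac{\sqrt{8334455}}{5} \approx 577.39$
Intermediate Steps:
$q = 333448$ ($q = \left(-8\right) \left(-41681\right) = 333448$)
$B{\left(S \right)} = 4$ ($B{\left(S \right)} = 4 + \left(S - S\right) = 4 + 0 = 4$)
$U = 5$ ($U = 4 - \frac{103 - 24}{4 - 83} = 4 - \frac{79}{-79} = 4 - 79 \left(- \frac{1}{79}\right) = 4 - -1 = 4 + 1 = 5$)
$Y = \frac{1}{5} \approx 0.2$
$O{\left(l \right)} = \frac{1}{5} - l$
$\sqrt{O{\left(70 \right)} + q} = \sqrt{\left(\frac{1}{5} - 70\right) + 333448} = \sqrt{- \frac{349}{5} + 333448} = \sqrt{\frac{1666891}{5}} = \frac{\sqrt{8334455}}{5}$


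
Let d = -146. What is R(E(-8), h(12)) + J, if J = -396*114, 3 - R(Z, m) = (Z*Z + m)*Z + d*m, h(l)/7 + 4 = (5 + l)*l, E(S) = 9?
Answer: 145930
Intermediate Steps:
h(l) = -28 + 7*l*(5 + l) (h(l) = -28 + 7*((5 + l)*l) = -28 + 7*(l*(5 + l)) = -28 + 7*l*(5 + l))
R(Z, m) = 3 + 146*m - Z*(m + Z**2) (R(Z, m) = 3 - ((Z*Z + m)*Z - 146*m) = 3 - ((Z**2 + m)*Z - 146*m) = 3 - ((m + Z**2)*Z - 146*m) = 3 - (Z*(m + Z**2) - 146*m) = 3 - (-146*m + Z*(m + Z**2)) = 3 + (146*m - Z*(m + Z**2)) = 3 + 146*m - Z*(m + Z**2))
J = -45144
R(E(-8), h(12)) + J = (3 - 1*9**3 + 146*(-28 + 7*12**2 + 35*12) - 1*9*(-28 + 7*12**2 + 35*12)) - 45144 = (3 - 1*729 + 146*(-28 + 7*144 + 420) - 1*9*(-28 + 7*144 + 420)) - 45144 = (3 - 729 + 146*(-28 + 1008 + 420) - 1*9*(-28 + 1008 + 420)) - 45144 = (3 - 729 + 146*1400 - 1*9*1400) - 45144 = (3 - 729 + 204400 - 12600) - 45144 = 191074 - 45144 = 145930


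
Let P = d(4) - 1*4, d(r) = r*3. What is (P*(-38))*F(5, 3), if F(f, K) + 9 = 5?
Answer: 1216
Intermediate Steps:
d(r) = 3*r
F(f, K) = -4 (F(f, K) = -9 + 5 = -4)
P = 8 (P = 3*4 - 1*4 = 12 - 4 = 8)
(P*(-38))*F(5, 3) = (8*(-38))*(-4) = -304*(-4) = 1216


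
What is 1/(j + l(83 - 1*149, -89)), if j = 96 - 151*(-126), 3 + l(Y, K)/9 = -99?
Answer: 1/18204 ≈ 5.4933e-5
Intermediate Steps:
l(Y, K) = -918 (l(Y, K) = -27 + 9*(-99) = -27 - 891 = -918)
j = 19122 (j = 96 + 19026 = 19122)
1/(j + l(83 - 1*149, -89)) = 1/(19122 - 918) = 1/18204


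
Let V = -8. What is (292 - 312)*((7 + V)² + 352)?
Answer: -7060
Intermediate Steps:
(292 - 312)*((7 + V)² + 352) = (292 - 312)*((7 - 8)² + 352) = -20*((-1)² + 352) = -20*(1 + 352) = -20*353 = -7060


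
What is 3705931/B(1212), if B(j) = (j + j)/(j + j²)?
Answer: 4495294303/2 ≈ 2.2476e+9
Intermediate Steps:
B(j) = 2*j/(j + j²) (B(j) = (2*j)/(j + j²) = 2*j/(j + j²))
3705931/B(1212) = 3705931/((2/(1 + 1212))) = 3705931/((2/1213)) = 3705931/((2*(1/1213))) = 3705931/(2/1213) = 3705931*(1213/2) = 4495294303/2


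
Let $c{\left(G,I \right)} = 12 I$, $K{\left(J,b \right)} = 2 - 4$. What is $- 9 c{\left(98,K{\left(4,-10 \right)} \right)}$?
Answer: $216$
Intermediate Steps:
$K{\left(J,b \right)} = -2$ ($K{\left(J,b \right)} = 2 - 4 = -2$)
$- 9 c{\left(98,K{\left(4,-10 \right)} \right)} = - 9 \cdot 12 \left(-2\right) = \left(-9\right) \left(-24\right) = 216$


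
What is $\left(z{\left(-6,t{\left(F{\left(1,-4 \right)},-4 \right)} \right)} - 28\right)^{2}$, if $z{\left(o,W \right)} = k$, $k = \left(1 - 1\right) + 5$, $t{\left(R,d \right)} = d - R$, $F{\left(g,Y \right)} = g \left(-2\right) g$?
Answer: $529$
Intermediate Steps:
$F{\left(g,Y \right)} = - 2 g^{2}$ ($F{\left(g,Y \right)} = - 2 g g = - 2 g^{2}$)
$k = 5$ ($k = 0 + 5 = 5$)
$z{\left(o,W \right)} = 5$
$\left(z{\left(-6,t{\left(F{\left(1,-4 \right)},-4 \right)} \right)} - 28\right)^{2} = \left(5 - 28\right)^{2} = \left(-23\right)^{2} = 529$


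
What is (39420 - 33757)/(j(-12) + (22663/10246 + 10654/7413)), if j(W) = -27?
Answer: -61446460782/253369349 ≈ -242.52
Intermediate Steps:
(39420 - 33757)/(j(-12) + (22663/10246 + 10654/7413)) = (39420 - 33757)/(-27 + (22663/10246 + 10654/7413)) = 5663/(-27 + (22663*(1/10246) + 10654*(1/7413))) = 5663/(-27 + (22663/10246 + 1522/1059)) = 5663/(-27 + 39594529/10850514) = 5663/(-253369349/10850514) = 5663*(-10850514/253369349) = -61446460782/253369349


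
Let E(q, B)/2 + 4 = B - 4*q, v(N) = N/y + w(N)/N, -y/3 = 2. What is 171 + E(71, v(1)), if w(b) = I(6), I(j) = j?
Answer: -1180/3 ≈ -393.33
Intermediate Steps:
w(b) = 6
y = -6 (y = -3*2 = -6)
v(N) = 6/N - N/6 (v(N) = N/(-6) + 6/N = N*(-1/6) + 6/N = -N/6 + 6/N = 6/N - N/6)
E(q, B) = -8 - 8*q + 2*B (E(q, B) = -8 + 2*(B - 4*q) = -8 + (-8*q + 2*B) = -8 - 8*q + 2*B)
171 + E(71, v(1)) = 171 + (-8 - 8*71 + 2*(6/1 - 1/6*1)) = 171 + (-8 - 568 + 2*(6*1 - 1/6)) = 171 + (-8 - 568 + 2*(6 - 1/6)) = 171 + (-8 - 568 + 2*(35/6)) = 171 + (-8 - 568 + 35/3) = 171 - 1693/3 = -1180/3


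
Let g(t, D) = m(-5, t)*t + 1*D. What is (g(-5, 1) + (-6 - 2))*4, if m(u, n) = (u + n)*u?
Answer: -1028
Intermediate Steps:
m(u, n) = u*(n + u) (m(u, n) = (n + u)*u = u*(n + u))
g(t, D) = D + t*(25 - 5*t) (g(t, D) = (-5*(t - 5))*t + 1*D = (-5*(-5 + t))*t + D = (25 - 5*t)*t + D = t*(25 - 5*t) + D = D + t*(25 - 5*t))
(g(-5, 1) + (-6 - 2))*4 = ((1 + 5*(-5)*(5 - 1*(-5))) + (-6 - 2))*4 = ((1 + 5*(-5)*(5 + 5)) - 8)*4 = ((1 + 5*(-5)*10) - 8)*4 = ((1 - 250) - 8)*4 = (-249 - 8)*4 = -257*4 = -1028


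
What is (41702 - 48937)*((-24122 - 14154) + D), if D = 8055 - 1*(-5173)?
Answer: 181222280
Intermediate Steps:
D = 13228 (D = 8055 + 5173 = 13228)
(41702 - 48937)*((-24122 - 14154) + D) = (41702 - 48937)*((-24122 - 14154) + 13228) = -7235*(-38276 + 13228) = -7235*(-25048) = 181222280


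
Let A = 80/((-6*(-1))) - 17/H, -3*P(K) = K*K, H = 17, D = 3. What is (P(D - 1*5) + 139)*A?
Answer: 15281/9 ≈ 1697.9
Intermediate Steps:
P(K) = -K**2/3 (P(K) = -K*K/3 = -K**2/3)
A = 37/3 (A = 80/((-6*(-1))) - 17/17 = 80/6 - 17*1/17 = 80*(1/6) - 1 = 40/3 - 1 = 37/3 ≈ 12.333)
(P(D - 1*5) + 139)*A = (-(3 - 1*5)**2/3 + 139)*(37/3) = (-(3 - 5)**2/3 + 139)*(37/3) = (-1/3*(-2)**2 + 139)*(37/3) = (-1/3*4 + 139)*(37/3) = (-4/3 + 139)*(37/3) = (413/3)*(37/3) = 15281/9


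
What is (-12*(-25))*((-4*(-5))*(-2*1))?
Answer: -12000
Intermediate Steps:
(-12*(-25))*((-4*(-5))*(-2*1)) = 300*(20*(-2)) = 300*(-40) = -12000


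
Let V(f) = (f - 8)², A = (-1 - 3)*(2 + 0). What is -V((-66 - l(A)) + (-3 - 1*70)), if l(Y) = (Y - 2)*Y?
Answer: -51529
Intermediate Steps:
A = -8 (A = -4*2 = -8)
l(Y) = Y*(-2 + Y) (l(Y) = (-2 + Y)*Y = Y*(-2 + Y))
V(f) = (-8 + f)²
-V((-66 - l(A)) + (-3 - 1*70)) = -(-8 + ((-66 - (-8)*(-2 - 8)) + (-3 - 1*70)))² = -(-8 + ((-66 - (-8)*(-10)) + (-3 - 70)))² = -(-8 + ((-66 - 1*80) - 73))² = -(-8 + ((-66 - 80) - 73))² = -(-8 + (-146 - 73))² = -(-8 - 219)² = -1*(-227)² = -1*51529 = -51529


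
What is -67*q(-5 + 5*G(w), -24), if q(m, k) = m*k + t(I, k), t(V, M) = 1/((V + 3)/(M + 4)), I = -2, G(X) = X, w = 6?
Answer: 41540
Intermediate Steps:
t(V, M) = (4 + M)/(3 + V) (t(V, M) = 1/((3 + V)/(4 + M)) = (4 + M)/(3 + V))
q(m, k) = 4 + k + k*m (q(m, k) = m*k + (4 + k)/(3 - 2) = k*m + (4 + k)/1 = k*m + 1*(4 + k) = k*m + (4 + k) = 4 + k + k*m)
-67*q(-5 + 5*G(w), -24) = -67*(4 - 24 - 24*(-5 + 5*6)) = -67*(4 - 24 - 24*(-5 + 30)) = -67*(4 - 24 - 24*25) = -67*(4 - 24 - 600) = -67*(-620) = 41540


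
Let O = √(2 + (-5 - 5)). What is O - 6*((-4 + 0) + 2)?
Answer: 12 + 2*I*√2 ≈ 12.0 + 2.8284*I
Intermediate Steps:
O = 2*I*√2 (O = √(2 - 10) = √(-8) = 2*I*√2 ≈ 2.8284*I)
O - 6*((-4 + 0) + 2) = 2*I*√2 - 6*((-4 + 0) + 2) = 2*I*√2 - 6*(-4 + 2) = 2*I*√2 - 6*(-2) = 2*I*√2 + 12 = 12 + 2*I*√2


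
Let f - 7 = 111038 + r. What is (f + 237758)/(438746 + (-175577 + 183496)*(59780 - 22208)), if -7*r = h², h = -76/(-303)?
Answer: 224162776613/191495202835482 ≈ 0.0011706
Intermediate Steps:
h = 76/303 (h = -76*(-1/303) = 76/303 ≈ 0.25082)
r = -5776/642663 (r = -(76/303)²/7 = -⅐*5776/91809 = -5776/642663 ≈ -0.0089876)
f = 71364507059/642663 (f = 7 + (111038 - 5776/642663) = 7 + 71360008418/642663 = 71364507059/642663 ≈ 1.1105e+5)
(f + 237758)/(438746 + (-175577 + 183496)*(59780 - 22208)) = (71364507059/642663 + 237758)/(438746 + (-175577 + 183496)*(59780 - 22208)) = 224162776613/(642663*(438746 + 7919*37572)) = 224162776613/(642663*(438746 + 297532668)) = (224162776613/642663)/297971414 = (224162776613/642663)*(1/297971414) = 224162776613/191495202835482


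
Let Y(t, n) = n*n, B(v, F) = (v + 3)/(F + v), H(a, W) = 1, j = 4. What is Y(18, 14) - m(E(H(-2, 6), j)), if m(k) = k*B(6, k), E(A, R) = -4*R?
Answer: 908/5 ≈ 181.60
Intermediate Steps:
B(v, F) = (3 + v)/(F + v)
m(k) = 9*k/(6 + k) (m(k) = k*((3 + 6)/(k + 6)) = k*(9/(6 + k)) = 9*k/(6 + k))
Y(t, n) = n**2
Y(18, 14) - m(E(H(-2, 6), j)) = 14**2 - 9*(-4*4)/(6 - 4*4) = 196 - 9*(-16)/(6 - 16) = 196 - 9*(-16)/(-10) = 196 - 9*(-16)*(-1)/10 = 196 - 1*72/5 = 196 - 72/5 = 908/5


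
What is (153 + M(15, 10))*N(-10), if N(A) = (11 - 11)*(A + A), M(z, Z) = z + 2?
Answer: 0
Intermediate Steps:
M(z, Z) = 2 + z
N(A) = 0 (N(A) = 0*(2*A) = 0)
(153 + M(15, 10))*N(-10) = (153 + (2 + 15))*0 = (153 + 17)*0 = 170*0 = 0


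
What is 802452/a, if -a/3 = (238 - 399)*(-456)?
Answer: -9553/2622 ≈ -3.6434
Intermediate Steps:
a = -220248 (a = -3*(238 - 399)*(-456) = -(-483)*(-456) = -3*73416 = -220248)
802452/a = 802452/(-220248) = 802452*(-1/220248) = -9553/2622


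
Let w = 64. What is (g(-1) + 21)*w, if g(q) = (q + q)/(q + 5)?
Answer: 1312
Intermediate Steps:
g(q) = 2*q/(5 + q) (g(q) = (2*q)/(5 + q) = 2*q/(5 + q))
(g(-1) + 21)*w = (2*(-1)/(5 - 1) + 21)*64 = (2*(-1)/4 + 21)*64 = (2*(-1)*(1/4) + 21)*64 = (-1/2 + 21)*64 = (41/2)*64 = 1312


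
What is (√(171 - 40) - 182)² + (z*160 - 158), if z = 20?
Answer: 36297 - 364*√131 ≈ 32131.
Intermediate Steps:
(√(171 - 40) - 182)² + (z*160 - 158) = (√(171 - 40) - 182)² + (20*160 - 158) = (√131 - 182)² + (3200 - 158) = (-182 + √131)² + 3042 = 3042 + (-182 + √131)²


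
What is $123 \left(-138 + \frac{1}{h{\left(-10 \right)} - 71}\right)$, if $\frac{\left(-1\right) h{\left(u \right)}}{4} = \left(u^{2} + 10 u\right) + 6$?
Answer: $- \frac{1612653}{95} \approx -16975.0$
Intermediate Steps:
$h{\left(u \right)} = -24 - 40 u - 4 u^{2}$ ($h{\left(u \right)} = - 4 \left(\left(u^{2} + 10 u\right) + 6\right) = - 4 \left(6 + u^{2} + 10 u\right) = -24 - 40 u - 4 u^{2}$)
$123 \left(-138 + \frac{1}{h{\left(-10 \right)} - 71}\right) = 123 \left(-138 + \frac{1}{\left(-24 - -400 - 4 \left(-10\right)^{2}\right) - 71}\right) = 123 \left(-138 + \frac{1}{\left(-24 + 400 - 400\right) - 71}\right) = 123 \left(-138 + \frac{1}{-24 - 71}\right) = 123 \left(-138 + \frac{1}{-95}\right) = 123 \left(-138 - \frac{1}{95}\right) = 123 \left(- \frac{13111}{95}\right) = - \frac{1612653}{95}$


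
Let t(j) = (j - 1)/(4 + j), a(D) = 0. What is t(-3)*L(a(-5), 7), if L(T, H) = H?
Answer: -28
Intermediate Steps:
t(j) = (-1 + j)/(4 + j)
t(-3)*L(a(-5), 7) = ((-1 - 3)/(4 - 3))*7 = (-4/1)*7 = (1*(-4))*7 = -4*7 = -28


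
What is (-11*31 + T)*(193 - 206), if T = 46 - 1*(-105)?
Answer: 2470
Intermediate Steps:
T = 151 (T = 46 + 105 = 151)
(-11*31 + T)*(193 - 206) = (-11*31 + 151)*(193 - 206) = (-341 + 151)*(-13) = -190*(-13) = 2470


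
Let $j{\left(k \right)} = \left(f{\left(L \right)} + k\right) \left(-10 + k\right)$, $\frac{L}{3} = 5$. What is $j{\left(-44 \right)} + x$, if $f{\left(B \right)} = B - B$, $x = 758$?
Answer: $3134$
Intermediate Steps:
$L = 15$ ($L = 3 \cdot 5 = 15$)
$f{\left(B \right)} = 0$
$j{\left(k \right)} = k \left(-10 + k\right)$ ($j{\left(k \right)} = \left(0 + k\right) \left(-10 + k\right) = k \left(-10 + k\right)$)
$j{\left(-44 \right)} + x = - 44 \left(-10 - 44\right) + 758 = \left(-44\right) \left(-54\right) + 758 = 2376 + 758 = 3134$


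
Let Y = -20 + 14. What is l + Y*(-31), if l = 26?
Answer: 212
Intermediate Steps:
Y = -6
l + Y*(-31) = 26 - 6*(-31) = 26 + 186 = 212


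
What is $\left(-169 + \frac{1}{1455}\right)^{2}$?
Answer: $\frac{60463859236}{2117025} \approx 28561.0$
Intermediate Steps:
$\left(-169 + \frac{1}{1455}\right)^{2} = \left(- \frac{245894}{1455}\right)^{2} = \frac{60463859236}{2117025}$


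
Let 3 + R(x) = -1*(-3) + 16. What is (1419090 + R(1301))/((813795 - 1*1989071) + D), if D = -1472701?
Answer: -1419106/2647977 ≈ -0.53592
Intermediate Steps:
R(x) = 16 (R(x) = -3 + (-1*(-3) + 16) = -3 + (3 + 16) = -3 + 19 = 16)
(1419090 + R(1301))/((813795 - 1*1989071) + D) = (1419090 + 16)/((813795 - 1*1989071) - 1472701) = 1419106/((813795 - 1989071) - 1472701) = 1419106/(-1175276 - 1472701) = 1419106/(-2647977) = 1419106*(-1/2647977) = -1419106/2647977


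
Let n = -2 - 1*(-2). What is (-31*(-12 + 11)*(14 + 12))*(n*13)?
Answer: 0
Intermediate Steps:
n = 0 (n = -2 + 2 = 0)
(-31*(-12 + 11)*(14 + 12))*(n*13) = (-31*(-12 + 11)*(14 + 12))*(0*13) = -(-31)*26*0 = -31*(-26)*0 = 806*0 = 0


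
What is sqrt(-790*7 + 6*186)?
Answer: I*sqrt(4414) ≈ 66.438*I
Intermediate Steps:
sqrt(-790*7 + 6*186) = sqrt(-5530 + 1116) = sqrt(-4414) = I*sqrt(4414)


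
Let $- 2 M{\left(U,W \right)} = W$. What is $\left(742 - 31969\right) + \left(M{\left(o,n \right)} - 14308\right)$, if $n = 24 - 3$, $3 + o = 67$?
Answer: $- \frac{91091}{2} \approx -45546.0$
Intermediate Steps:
$o = 64$ ($o = -3 + 67 = 64$)
$n = 21$
$M{\left(U,W \right)} = - \frac{W}{2}$
$\left(742 - 31969\right) + \left(M{\left(o,n \right)} - 14308\right) = \left(742 - 31969\right) - \frac{28637}{2} = -31227 - \frac{28637}{2} = - \frac{91091}{2}$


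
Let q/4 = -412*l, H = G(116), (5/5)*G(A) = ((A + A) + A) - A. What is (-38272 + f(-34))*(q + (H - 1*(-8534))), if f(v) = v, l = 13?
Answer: 484877348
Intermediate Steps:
G(A) = 2*A (G(A) = ((A + A) + A) - A = (2*A + A) - A = 3*A - A = 2*A)
H = 232 (H = 2*116 = 232)
q = -21424 (q = 4*(-412*13) = 4*(-5356) = -21424)
(-38272 + f(-34))*(q + (H - 1*(-8534))) = (-38272 - 34)*(-21424 + (232 - 1*(-8534))) = -38306*(-21424 + (232 + 8534)) = -38306*(-21424 + 8766) = -38306*(-12658) = 484877348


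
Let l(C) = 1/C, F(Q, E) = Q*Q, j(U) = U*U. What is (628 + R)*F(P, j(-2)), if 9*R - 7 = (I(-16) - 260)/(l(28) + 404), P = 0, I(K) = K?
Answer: 0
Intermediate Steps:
j(U) = U**2
F(Q, E) = Q**2
R = 23821/33939 (R = 7/9 + ((-16 - 260)/(1/28 + 404))/9 = 7/9 + (-276/(1/28 + 404))/9 = 7/9 + (-276/11313/28)/9 = 7/9 + (-276*28/11313)/9 = 7/9 + (1/9)*(-2576/3771) = 7/9 - 2576/33939 = 23821/33939 ≈ 0.70188)
(628 + R)*F(P, j(-2)) = (628 + 23821/33939)*0**2 = (21337513/33939)*0 = 0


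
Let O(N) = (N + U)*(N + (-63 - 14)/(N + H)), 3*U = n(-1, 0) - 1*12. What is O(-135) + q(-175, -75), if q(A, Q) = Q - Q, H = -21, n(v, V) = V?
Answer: 2916637/156 ≈ 18696.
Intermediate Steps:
q(A, Q) = 0
U = -4 (U = (0 - 1*12)/3 = (0 - 12)/3 = (⅓)*(-12) = -4)
O(N) = (-4 + N)*(N - 77/(-21 + N)) (O(N) = (N - 4)*(N + (-63 - 14)/(N - 21)) = (-4 + N)*(N - 77/(-21 + N)))
O(-135) + q(-175, -75) = (308 + (-135)³ - 25*(-135)² + 7*(-135))/(-21 - 135) + 0 = (308 - 2460375 - 25*18225 - 945)/(-156) + 0 = -(308 - 2460375 - 455625 - 945)/156 + 0 = -1/156*(-2916637) + 0 = 2916637/156 + 0 = 2916637/156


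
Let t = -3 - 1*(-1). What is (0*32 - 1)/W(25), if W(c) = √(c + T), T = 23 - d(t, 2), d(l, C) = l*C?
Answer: -√13/26 ≈ -0.13867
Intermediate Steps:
t = -2 (t = -3 + 1 = -2)
d(l, C) = C*l
T = 27 (T = 23 - 2*(-2) = 23 - 1*(-4) = 23 + 4 = 27)
W(c) = √(27 + c) (W(c) = √(c + 27) = √(27 + c))
(0*32 - 1)/W(25) = (0*32 - 1)/(√(27 + 25)) = (0 - 1)/(√52) = -1/(2*√13) = -√13/26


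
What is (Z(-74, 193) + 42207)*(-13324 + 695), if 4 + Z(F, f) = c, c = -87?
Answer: -531882964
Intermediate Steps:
Z(F, f) = -91 (Z(F, f) = -4 - 87 = -91)
(Z(-74, 193) + 42207)*(-13324 + 695) = (-91 + 42207)*(-13324 + 695) = 42116*(-12629) = -531882964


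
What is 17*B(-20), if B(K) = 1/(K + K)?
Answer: -17/40 ≈ -0.42500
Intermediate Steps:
B(K) = 1/(2*K)
17*B(-20) = 17*((1/2)/(-20)) = 17*((1/2)*(-1/20)) = 17*(-1/40) = -17/40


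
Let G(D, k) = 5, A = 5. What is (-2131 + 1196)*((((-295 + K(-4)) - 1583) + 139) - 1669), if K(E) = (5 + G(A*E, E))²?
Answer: 3092980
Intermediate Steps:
K(E) = 100 (K(E) = (5 + 5)² = 10² = 100)
(-2131 + 1196)*((((-295 + K(-4)) - 1583) + 139) - 1669) = (-2131 + 1196)*((((-295 + 100) - 1583) + 139) - 1669) = -935*(((-195 - 1583) + 139) - 1669) = -935*((-1778 + 139) - 1669) = -935*(-1639 - 1669) = -935*(-3308) = 3092980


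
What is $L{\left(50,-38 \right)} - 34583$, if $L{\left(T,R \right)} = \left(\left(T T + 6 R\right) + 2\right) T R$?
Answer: $-4355183$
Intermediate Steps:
$L{\left(T,R \right)} = R T \left(2 + T^{2} + 6 R\right)$ ($L{\left(T,R \right)} = \left(\left(T^{2} + 6 R\right) + 2\right) T R = \left(2 + T^{2} + 6 R\right) T R = T \left(2 + T^{2} + 6 R\right) R = R T \left(2 + T^{2} + 6 R\right)$)
$L{\left(50,-38 \right)} - 34583 = \left(-38\right) 50 \left(2 + 50^{2} + 6 \left(-38\right)\right) - 34583 = \left(-38\right) 50 \left(2 + 2500 - 228\right) - 34583 = \left(-38\right) 50 \cdot 2274 - 34583 = -4320600 - 34583 = -4355183$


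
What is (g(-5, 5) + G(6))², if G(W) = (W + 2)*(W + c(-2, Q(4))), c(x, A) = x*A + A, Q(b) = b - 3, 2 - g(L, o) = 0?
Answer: 1764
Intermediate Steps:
g(L, o) = 2 (g(L, o) = 2 - 1*0 = 2 + 0 = 2)
Q(b) = -3 + b
c(x, A) = A + A*x (c(x, A) = A*x + A = A + A*x)
G(W) = (-1 + W)*(2 + W) (G(W) = (W + 2)*(W + (-3 + 4)*(1 - 2)) = (2 + W)*(W + 1*(-1)) = (2 + W)*(W - 1) = (2 + W)*(-1 + W) = (-1 + W)*(2 + W))
(g(-5, 5) + G(6))² = (2 + (-2 + 6 + 6²))² = (2 + (-2 + 6 + 36))² = (2 + 40)² = 42² = 1764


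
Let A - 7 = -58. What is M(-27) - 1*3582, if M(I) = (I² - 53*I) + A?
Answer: -1473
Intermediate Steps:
A = -51 (A = 7 - 58 = -51)
M(I) = -51 + I² - 53*I (M(I) = (I² - 53*I) - 51 = -51 + I² - 53*I)
M(-27) - 1*3582 = (-51 + (-27)² - 53*(-27)) - 1*3582 = (-51 + 729 + 1431) - 3582 = 2109 - 3582 = -1473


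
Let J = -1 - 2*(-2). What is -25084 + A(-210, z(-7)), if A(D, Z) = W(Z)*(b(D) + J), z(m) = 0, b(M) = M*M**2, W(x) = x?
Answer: -25084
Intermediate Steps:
J = 3 (J = -1 + 4 = 3)
b(M) = M**3
A(D, Z) = Z*(3 + D**3) (A(D, Z) = Z*(D**3 + 3) = Z*(3 + D**3))
-25084 + A(-210, z(-7)) = -25084 + 0*(3 + (-210)**3) = -25084 + 0*(3 - 9261000) = -25084 + 0*(-9260997) = -25084 + 0 = -25084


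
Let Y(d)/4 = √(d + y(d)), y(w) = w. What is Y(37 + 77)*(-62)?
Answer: -496*√57 ≈ -3744.7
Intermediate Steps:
Y(d) = 4*√2*√d (Y(d) = 4*√(d + d) = 4*√(2*d) = 4*(√2*√d) = 4*√2*√d)
Y(37 + 77)*(-62) = (4*√2*√(37 + 77))*(-62) = (4*√2*√114)*(-62) = (8*√57)*(-62) = -496*√57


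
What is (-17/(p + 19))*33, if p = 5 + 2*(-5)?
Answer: -561/14 ≈ -40.071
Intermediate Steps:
p = -5 (p = 5 - 10 = -5)
(-17/(p + 19))*33 = (-17/(-5 + 19))*33 = (-17/14)*33 = ((1/14)*(-17))*33 = -17/14*33 = -561/14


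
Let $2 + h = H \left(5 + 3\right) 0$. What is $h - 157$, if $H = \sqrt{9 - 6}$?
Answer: $-159$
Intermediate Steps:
$H = \sqrt{3} \approx 1.732$
$h = -2$ ($h = -2 + \sqrt{3} \left(5 + 3\right) 0 = -2 + \sqrt{3} \cdot 8 \cdot 0 = -2 + \sqrt{3} \cdot 0 = -2 + 0 = -2$)
$h - 157 = -2 - 157 = -159$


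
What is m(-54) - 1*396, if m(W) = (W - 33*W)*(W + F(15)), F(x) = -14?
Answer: -117900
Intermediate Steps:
m(W) = -32*W*(-14 + W) (m(W) = (W - 33*W)*(W - 14) = (-32*W)*(-14 + W) = -32*W*(-14 + W))
m(-54) - 1*396 = 32*(-54)*(14 - 1*(-54)) - 1*396 = 32*(-54)*(14 + 54) - 396 = 32*(-54)*68 - 396 = -117504 - 396 = -117900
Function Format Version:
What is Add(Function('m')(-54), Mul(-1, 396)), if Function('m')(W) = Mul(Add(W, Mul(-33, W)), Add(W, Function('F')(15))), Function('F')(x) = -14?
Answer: -117900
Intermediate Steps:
Function('m')(W) = Mul(-32, W, Add(-14, W)) (Function('m')(W) = Mul(Add(W, Mul(-33, W)), Add(W, -14)) = Mul(Mul(-32, W), Add(-14, W)) = Mul(-32, W, Add(-14, W)))
Add(Function('m')(-54), Mul(-1, 396)) = Add(Mul(32, -54, Add(14, Mul(-1, -54))), Mul(-1, 396)) = Add(Mul(32, -54, Add(14, 54)), -396) = Add(Mul(32, -54, 68), -396) = Add(-117504, -396) = -117900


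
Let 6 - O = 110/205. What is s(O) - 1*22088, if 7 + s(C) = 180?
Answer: -21915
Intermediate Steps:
O = 224/41 (O = 6 - 110/205 = 6 - 1*22/41 = 6 - 22/41 = 224/41 ≈ 5.4634)
s(C) = 173 (s(C) = -7 + 180 = 173)
s(O) - 1*22088 = 173 - 1*22088 = 173 - 22088 = -21915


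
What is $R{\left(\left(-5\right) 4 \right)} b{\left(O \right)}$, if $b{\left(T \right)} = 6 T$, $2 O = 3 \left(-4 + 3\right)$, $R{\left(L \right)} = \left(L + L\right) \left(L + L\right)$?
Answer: $-14400$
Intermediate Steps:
$R{\left(L \right)} = 4 L^{2}$ ($R{\left(L \right)} = 2 L 2 L = 4 L^{2}$)
$O = - \frac{3}{2}$ ($O = \frac{3 \left(-4 + 3\right)}{2} = \frac{3 \left(-1\right)}{2} = \frac{1}{2} \left(-3\right) = - \frac{3}{2} \approx -1.5$)
$R{\left(\left(-5\right) 4 \right)} b{\left(O \right)} = 4 \left(\left(-5\right) 4\right)^{2} \cdot 6 \left(- \frac{3}{2}\right) = 4 \left(-20\right)^{2} \left(-9\right) = 4 \cdot 400 \left(-9\right) = 1600 \left(-9\right) = -14400$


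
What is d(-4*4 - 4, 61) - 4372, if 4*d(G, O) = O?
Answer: -17427/4 ≈ -4356.8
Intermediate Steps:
d(G, O) = O/4
d(-4*4 - 4, 61) - 4372 = (¼)*61 - 4372 = 61/4 - 4372 = -17427/4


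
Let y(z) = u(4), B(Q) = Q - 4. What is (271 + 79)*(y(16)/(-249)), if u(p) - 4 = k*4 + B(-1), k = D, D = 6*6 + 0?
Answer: -50050/249 ≈ -201.00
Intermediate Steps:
B(Q) = -4 + Q
D = 36 (D = 36 + 0 = 36)
k = 36
u(p) = 143 (u(p) = 4 + (36*4 + (-4 - 1)) = 4 + (144 - 5) = 4 + 139 = 143)
y(z) = 143
(271 + 79)*(y(16)/(-249)) = (271 + 79)*(143/(-249)) = 350*(143*(-1/249)) = 350*(-143/249) = -50050/249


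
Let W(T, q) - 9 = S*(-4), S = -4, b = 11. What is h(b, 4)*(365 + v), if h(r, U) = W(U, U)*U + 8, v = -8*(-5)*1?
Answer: 43740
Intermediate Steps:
v = 40 (v = 40*1 = 40)
W(T, q) = 25 (W(T, q) = 9 - 4*(-4) = 9 + 16 = 25)
h(r, U) = 8 + 25*U (h(r, U) = 25*U + 8 = 8 + 25*U)
h(b, 4)*(365 + v) = (8 + 25*4)*(365 + 40) = (8 + 100)*405 = 108*405 = 43740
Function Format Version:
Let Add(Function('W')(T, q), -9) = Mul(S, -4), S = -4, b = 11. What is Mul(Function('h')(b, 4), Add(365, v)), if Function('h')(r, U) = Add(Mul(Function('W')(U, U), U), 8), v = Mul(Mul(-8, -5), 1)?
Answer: 43740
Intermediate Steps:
v = 40 (v = Mul(40, 1) = 40)
Function('W')(T, q) = 25 (Function('W')(T, q) = Add(9, Mul(-4, -4)) = Add(9, 16) = 25)
Function('h')(r, U) = Add(8, Mul(25, U)) (Function('h')(r, U) = Add(Mul(25, U), 8) = Add(8, Mul(25, U)))
Mul(Function('h')(b, 4), Add(365, v)) = Mul(Add(8, Mul(25, 4)), Add(365, 40)) = Mul(Add(8, 100), 405) = Mul(108, 405) = 43740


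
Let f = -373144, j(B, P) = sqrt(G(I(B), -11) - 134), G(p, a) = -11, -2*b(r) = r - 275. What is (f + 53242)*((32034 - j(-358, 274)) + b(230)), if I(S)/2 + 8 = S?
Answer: -10254938463 + 319902*I*sqrt(145) ≈ -1.0255e+10 + 3.8521e+6*I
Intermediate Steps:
b(r) = 275/2 - r/2 (b(r) = -(r - 275)/2 = -(-275 + r)/2 = 275/2 - r/2)
I(S) = -16 + 2*S
j(B, P) = I*sqrt(145) (j(B, P) = sqrt(-11 - 134) = sqrt(-145) = I*sqrt(145))
(f + 53242)*((32034 - j(-358, 274)) + b(230)) = (-373144 + 53242)*((32034 - I*sqrt(145)) + (275/2 - 1/2*230)) = -319902*((32034 - I*sqrt(145)) + (275/2 - 115)) = -319902*((32034 - I*sqrt(145)) + 45/2) = -319902*(64113/2 - I*sqrt(145)) = -10254938463 + 319902*I*sqrt(145)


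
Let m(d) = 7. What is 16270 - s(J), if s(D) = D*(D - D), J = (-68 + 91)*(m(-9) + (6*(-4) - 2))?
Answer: 16270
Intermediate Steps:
J = -437 (J = (-68 + 91)*(7 + (6*(-4) - 2)) = 23*(7 + (-24 - 2)) = 23*(7 - 26) = 23*(-19) = -437)
s(D) = 0 (s(D) = D*0 = 0)
16270 - s(J) = 16270 - 1*0 = 16270 + 0 = 16270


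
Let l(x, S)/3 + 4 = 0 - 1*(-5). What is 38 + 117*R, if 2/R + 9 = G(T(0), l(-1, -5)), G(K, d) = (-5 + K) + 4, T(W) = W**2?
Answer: 73/5 ≈ 14.600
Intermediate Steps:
l(x, S) = 3 (l(x, S) = -12 + 3*(0 - 1*(-5)) = -12 + 3*(0 + 5) = -12 + 3*5 = -12 + 15 = 3)
G(K, d) = -1 + K
R = -1/5 (R = 2/(-9 + (-1 + 0**2)) = 2/(-9 + (-1 + 0)) = 2/(-9 - 1) = 2/(-10) = 2*(-1/10) = -1/5 ≈ -0.20000)
38 + 117*R = 38 + 117*(-1/5) = 38 - 117/5 = 73/5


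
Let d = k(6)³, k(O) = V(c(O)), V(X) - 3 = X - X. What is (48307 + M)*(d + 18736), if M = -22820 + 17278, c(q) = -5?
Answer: 802399695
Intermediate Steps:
V(X) = 3 (V(X) = 3 + (X - X) = 3 + 0 = 3)
k(O) = 3
M = -5542
d = 27 (d = 3³ = 27)
(48307 + M)*(d + 18736) = (48307 - 5542)*(27 + 18736) = 42765*18763 = 802399695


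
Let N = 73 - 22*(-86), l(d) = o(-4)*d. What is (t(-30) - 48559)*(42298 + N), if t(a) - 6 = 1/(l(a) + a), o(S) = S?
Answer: -193419085247/90 ≈ -2.1491e+9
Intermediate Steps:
l(d) = -4*d
N = 1965 (N = 73 + 1892 = 1965)
t(a) = 6 - 1/(3*a) (t(a) = 6 + 1/(-4*a + a) = 6 + 1/(-3*a) = 6 - 1/(3*a))
(t(-30) - 48559)*(42298 + N) = ((6 - ⅓/(-30)) - 48559)*(42298 + 1965) = ((6 - ⅓*(-1/30)) - 48559)*44263 = ((6 + 1/90) - 48559)*44263 = (541/90 - 48559)*44263 = -4369769/90*44263 = -193419085247/90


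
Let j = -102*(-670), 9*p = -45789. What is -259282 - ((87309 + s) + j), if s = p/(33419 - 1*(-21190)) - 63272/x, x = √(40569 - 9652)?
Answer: -67976885674/163827 + 88*√30917/43 ≈ -4.1457e+5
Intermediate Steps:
p = -15263/3 (p = (⅑)*(-45789) = -15263/3 ≈ -5087.7)
x = √30917 ≈ 175.83
j = 68340
s = -15263/163827 - 88*√30917/43 (s = -15263/(3*(33419 - 1*(-21190))) - 63272*√30917/30917 = -15263/(3*(33419 + 21190)) - 88*√30917/43 = -15263/3/54609 - 88*√30917/43 = -15263/3*1/54609 - 88*√30917/43 = -15263/163827 - 88*√30917/43 ≈ -359.94)
-259282 - ((87309 + s) + j) = -259282 - ((87309 + (-15263/163827 - 88*√30917/43)) + 68340) = -259282 - ((14303556280/163827 - 88*√30917/43) + 68340) = -259282 - (25499493460/163827 - 88*√30917/43) = -259282 + (-25499493460/163827 + 88*√30917/43) = -67976885674/163827 + 88*√30917/43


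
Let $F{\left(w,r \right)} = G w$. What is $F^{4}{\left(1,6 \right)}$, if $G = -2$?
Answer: $16$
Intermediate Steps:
$F{\left(w,r \right)} = - 2 w$
$F^{4}{\left(1,6 \right)} = \left(\left(-2\right) 1\right)^{4} = \left(-2\right)^{4} = 16$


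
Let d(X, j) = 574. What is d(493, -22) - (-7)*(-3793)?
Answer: -25977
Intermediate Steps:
d(493, -22) - (-7)*(-3793) = 574 - (-7)*(-3793) = 574 - 1*26551 = 574 - 26551 = -25977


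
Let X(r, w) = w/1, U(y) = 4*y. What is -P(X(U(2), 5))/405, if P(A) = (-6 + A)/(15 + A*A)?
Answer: 1/16200 ≈ 6.1728e-5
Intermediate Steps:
X(r, w) = w (X(r, w) = w*1 = w)
P(A) = (-6 + A)/(15 + A²)
-P(X(U(2), 5))/405 = -(-6 + 5)/(15 + 5²)/405 = -(-1)/(15 + 25)*(1/405) = -(-1)/40*(1/405) = -1*(-1/40)*(1/405) = (1/40)*(1/405) = 1/16200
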